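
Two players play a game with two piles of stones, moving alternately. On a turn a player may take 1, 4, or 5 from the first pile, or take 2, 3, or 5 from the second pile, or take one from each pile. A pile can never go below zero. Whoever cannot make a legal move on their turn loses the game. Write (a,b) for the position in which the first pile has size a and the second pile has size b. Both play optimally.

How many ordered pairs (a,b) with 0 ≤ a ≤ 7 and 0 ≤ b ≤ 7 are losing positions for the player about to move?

16

Use the standard recursion: the mover loses at a terminal position; elsewhere, the mover wins exactly when some move hands the opponent an L position.
Every move lowers a or b (never raises either), so fill the grid row by row in increasing a, and left to right within a row: each cell's successors are then already labelled.
      b=0  b=1  b=2  b=3  b=4  b=5  b=6  b=7
a=0:    L    L    W    W    W    W    W    L
a=1:    W    W    W    L    L    W    W    W
a=2:    L    L    W    W    W    W    W    L
a=3:    W    W    W    L    L    W    W    W
a=4:    W    W    L    W    W    W    L    W
a=5:    W    W    W    W    W    L    W    W
a=6:    W    W    L    W    W    W    W    W
a=7:    W    W    W    W    W    L    L    W
Cells with no legal move (terminal, hence L): (0,0), (0,1).
The remaining L cells, each justified by listing all of its moves:
(0,7): →(0,5)(W), (0,4)(W), (0,2)(W) — all W, so L
(1,3): →(0,3)(W), (1,1)(W), (1,0)(W), (0,2)(W) — all W, so L
(1,4): →(0,4)(W), (1,2)(W), (1,1)(W), (0,3)(W) — all W, so L
(2,0): →(1,0)(W) only, which is W, so L
(2,1): →(1,1)(W), (1,0)(W) — all W, so L
(2,7): →(1,7)(W), (2,5)(W), (2,4)(W), (2,2)(W), (1,6)(W) — all W, so L
(3,3): →(2,3)(W), (3,1)(W), (3,0)(W), (2,2)(W) — all W, so L
(3,4): →(2,4)(W), (3,2)(W), (3,1)(W), (2,3)(W) — all W, so L
(4,2): →(3,2)(W), (0,2)(W), (4,0)(W), (3,1)(W) — all W, so L
(4,6): →(3,6)(W), (0,6)(W), (4,4)(W), (4,3)(W), (4,1)(W), (3,5)(W) — all W, so L
(5,5): →(4,5)(W), (1,5)(W), (0,5)(W), (5,3)(W), (5,2)(W), (5,0)(W), (4,4)(W) — all W, so L
(6,2): →(5,2)(W), (2,2)(W), (1,2)(W), (6,0)(W), (5,1)(W) — all W, so L
(7,5): →(6,5)(W), (3,5)(W), (2,5)(W), (7,3)(W), (7,2)(W), (7,0)(W), (6,4)(W) — all W, so L
(7,6): →(6,6)(W), (3,6)(W), (2,6)(W), (7,4)(W), (7,3)(W), (7,1)(W), (6,5)(W) — all W, so L
Every other cell has at least one move into one of the L cells above, so it is W.
L cells per row: a=0: 3, a=1: 2, a=2: 3, a=3: 2, a=4: 2, a=5: 1, a=6: 1, a=7: 2; total 16.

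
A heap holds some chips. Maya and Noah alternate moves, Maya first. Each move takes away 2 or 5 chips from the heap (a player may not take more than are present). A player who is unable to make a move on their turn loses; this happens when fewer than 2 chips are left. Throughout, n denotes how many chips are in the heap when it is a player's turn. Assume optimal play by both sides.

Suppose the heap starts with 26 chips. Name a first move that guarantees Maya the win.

Remove 5, leaving 21.

Build the W/L table. Terminal = L. A non-terminal position is W if it has a move to some L; otherwise it is L.
n=0: no move → L
n=1: no move → L
n=2: →0(L), so W
n=3: →1(L), so W
n=4: →2(W) only, which is W, so L
n=5: →0(L), so W
n=6: →4(L), so W
n=7: →5(W), 2(W) — all W, so L
n=8: →6(W), 3(W) — all W, so L
n=9: →7(L), so W
n=10: →8(L), so W
n=11: →9(W), 6(W) — all W, so L
n=12: →7(L), so W
n=13: →11(L), so W
n=14: →12(W), 9(W) — all W, so L
n=15: →13(W), 10(W) — all W, so L
n=16: →14(L), so W
n=17: →15(L), so W
n=18: →16(W), 13(W) — all W, so L
n=19: →14(L), so W
n=20: →18(L), so W
n=21: →19(W), 16(W) — all W, so L
n=22: →20(W), 17(W) — all W, so L
n=23: →21(L), so W
n=24: →22(L), so W
n=25: →23(W), 20(W) — all W, so L
n=26: →21(L), so W
From 26, the L positions reachable in one move are: 21.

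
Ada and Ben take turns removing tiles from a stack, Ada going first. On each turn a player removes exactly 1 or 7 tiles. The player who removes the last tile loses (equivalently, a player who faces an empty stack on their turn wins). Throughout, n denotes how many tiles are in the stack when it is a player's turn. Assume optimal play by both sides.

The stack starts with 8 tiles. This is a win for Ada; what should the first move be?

Remove 1, leaving 7.

Positions with no move are W. A position that does have a move is losing for the player to move precisely when every available move leads to a winning position for the opponent. Fill in the labels:
n=0: no move; the opponent has just taken the last tile and therefore loses → W
n=1: the only move is to 0(W), a W ⇒ L
n=2: can move to 1, which is L ⇒ W
n=3: the only move is to 2(W), a W ⇒ L
n=4: can move to 3, which is L ⇒ W
n=5: the only move is to 4(W), a W ⇒ L
n=6: can move to 5, which is L ⇒ W
n=7: moves to 6(W), 0(W); every one is W ⇒ L
n=8: can move to 7, which is L ⇒ W
From 8, the L positions reachable in one move are: 7, 1. Any move reaching one of these is winning.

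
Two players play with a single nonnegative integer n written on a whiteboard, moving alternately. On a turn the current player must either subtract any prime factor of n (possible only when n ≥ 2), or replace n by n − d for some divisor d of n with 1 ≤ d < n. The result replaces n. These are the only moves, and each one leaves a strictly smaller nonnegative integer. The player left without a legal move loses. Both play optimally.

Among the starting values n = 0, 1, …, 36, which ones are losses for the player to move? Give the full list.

Use the standard recursion: the mover loses at a terminal position; elsewhere, the mover wins exactly when some move hands the opponent an L position.
n=0: no move → L
n=1: no move → L
n=2: reaches L-position 0 → W
n=3: reaches L-position 0 → W
n=4: only reaches 2(W), 3(W), all W → L
n=5: reaches L-position 0 → W
n=6: reaches L-position 4 → W
n=7: reaches L-position 0 → W
n=8: reaches L-position 4 → W
n=9: only reaches 6(W), 8(W), all W → L
n=10: reaches L-position 9 → W
n=11: reaches L-position 0 → W
n=12: reaches L-position 9 → W
n=13: reaches L-position 0 → W
n=14: only reaches 7(W), 12(W), 13(W), all W → L
n=15: reaches L-position 14 → W
n=16: reaches L-position 14 → W
n=17: reaches L-position 0 → W
n=18: reaches L-position 9 → W
n=19: reaches L-position 0 → W
n=20: only reaches 10(W), 15(W), 16(W), 18(W), 19(W), all W → L
n=21: reaches L-position 14 → W
n=22: reaches L-position 20 → W
n=23: reaches L-position 0 → W
n=24: reaches L-position 20 → W
n=25: reaches L-position 20 → W
n=26: only reaches 13(W), 24(W), 25(W), all W → L
n=27: reaches L-position 26 → W
n=28: reaches L-position 14 → W
n=29: reaches L-position 0 → W
n=30: reaches L-position 20 → W
n=31: reaches L-position 0 → W
n=32: only reaches 16(W), 24(W), 28(W), 30(W), 31(W), all W → L
n=33: reaches L-position 32 → W
n=34: reaches L-position 32 → W
n=35: only reaches 28(W), 30(W), 34(W), all W → L
n=36: reaches L-position 32 → W
Reading off the rows marked L gives the requested list; there are 9 such values of n.

0, 1, 4, 9, 14, 20, 26, 32, 35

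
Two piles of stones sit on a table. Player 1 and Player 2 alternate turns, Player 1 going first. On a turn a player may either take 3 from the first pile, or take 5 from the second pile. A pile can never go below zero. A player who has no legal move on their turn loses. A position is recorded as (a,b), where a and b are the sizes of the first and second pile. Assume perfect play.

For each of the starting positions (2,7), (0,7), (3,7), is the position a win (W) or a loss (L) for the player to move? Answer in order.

(2,7): W, (0,7): W, (3,7): L

Work bottom-up. With no move the player to move loses. Otherwise the position is W if at least one move leads to an L position for the opponent, and L if every move leads to a W.
No move ever increases a pile, so every position that can arise here has a ≤ 3 and b ≤ 7; it is enough to label the cells with 0 ≤ a ≤ 3 and 0 ≤ b ≤ 7.
Every move lowers a or b (never raises either), so fill the grid row by row in increasing a, and left to right within a row: each cell's successors are then already labelled.
      b=0  b=1  b=2  b=3  b=4  b=5  b=6  b=7
a=0:    L    L    L    L    L    W    W    W
a=1:    L    L    L    L    L    W    W    W
a=2:    L    L    L    L    L    W    W    W
a=3:    W    W    W    W    W    L    L    L
Cells with no legal move (terminal, hence L): (0,0), (0,1), (0,2), (0,3), (0,4), (1,0), (1,1), (1,2), (1,3), (1,4), (2,0), (2,1), (2,2), (2,3), (2,4).
The remaining L cells, each justified by listing all of its moves:
(3,5): →(0,5)(W), (3,0)(W) — all W, so L
(3,6): →(0,6)(W), (3,1)(W) — all W, so L
(3,7): →(0,7)(W), (3,2)(W) — all W, so L
Every other cell has at least one move into one of the L cells above, so it is W.
(2,7): the move to (2,2) reaches an L cell, so W
(0,7): the move to (0,2) reaches an L cell, so W
(3,7): one of the L cells justified above, so L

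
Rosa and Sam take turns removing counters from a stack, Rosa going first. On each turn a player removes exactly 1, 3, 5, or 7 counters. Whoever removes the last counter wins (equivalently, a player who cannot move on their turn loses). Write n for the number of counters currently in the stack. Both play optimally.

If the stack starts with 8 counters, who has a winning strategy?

Sam wins.

Label each position W (a win for the player to move) or L (a loss). A position with no legal move is L; any other position is W exactly when some move reaches an L, and L when every move reaches a W.
n=0: no move → L
n=1: can move to 0, which is L ⇒ W
n=2: the only move is to 1(W), a W ⇒ L
n=3: can move to 2, which is L ⇒ W
n=4: moves to 3(W), 1(W); every one is W ⇒ L
n=5: can move to 4, which is L ⇒ W
n=6: moves to 5(W), 3(W), 1(W); every one is W ⇒ L
n=7: can move to 6, which is L ⇒ W
n=8: moves to 7(W), 5(W), 3(W), 1(W); every one is W ⇒ L
Every move from 8 reaches a W position, so the mover loses.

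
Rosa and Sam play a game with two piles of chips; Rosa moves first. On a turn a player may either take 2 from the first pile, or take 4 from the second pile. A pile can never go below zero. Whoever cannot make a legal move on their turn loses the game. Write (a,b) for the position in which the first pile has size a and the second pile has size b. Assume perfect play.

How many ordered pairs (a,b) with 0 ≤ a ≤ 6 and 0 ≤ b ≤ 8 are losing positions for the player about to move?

32

Label each position W (a win for the player to move) or L (a loss). A position with no legal move is L; any other position is W exactly when some move reaches an L, and L when every move reaches a W.
Every move lowers a or b (never raises either), so fill the grid row by row in increasing a, and left to right within a row: each cell's successors are then already labelled.
      b=0  b=1  b=2  b=3  b=4  b=5  b=6  b=7  b=8
a=0:    L    L    L    L    W    W    W    W    L
a=1:    L    L    L    L    W    W    W    W    L
a=2:    W    W    W    W    L    L    L    L    W
a=3:    W    W    W    W    L    L    L    L    W
a=4:    L    L    L    L    W    W    W    W    L
a=5:    L    L    L    L    W    W    W    W    L
a=6:    W    W    W    W    L    L    L    L    W
Cells with no legal move (terminal, hence L): (0,0), (0,1), (0,2), (0,3), (1,0), (1,1), (1,2), (1,3).
The remaining L cells, each justified by listing all of its moves:
(0,8): L (sole option (0,4)(W) is W)
(1,8): L (sole option (1,4)(W) is W)
(2,4): L (options (0,4)(W), (2,0)(W) are all W)
(2,5): L (options (0,5)(W), (2,1)(W) are all W)
(2,6): L (options (0,6)(W), (2,2)(W) are all W)
(2,7): L (options (0,7)(W), (2,3)(W) are all W)
(3,4): L (options (1,4)(W), (3,0)(W) are all W)
(3,5): L (options (1,5)(W), (3,1)(W) are all W)
(3,6): L (options (1,6)(W), (3,2)(W) are all W)
(3,7): L (options (1,7)(W), (3,3)(W) are all W)
(4,0): L (sole option (2,0)(W) is W)
(4,1): L (sole option (2,1)(W) is W)
(4,2): L (sole option (2,2)(W) is W)
(4,3): L (sole option (2,3)(W) is W)
(4,8): L (options (2,8)(W), (4,4)(W) are all W)
(5,0): L (sole option (3,0)(W) is W)
(5,1): L (sole option (3,1)(W) is W)
(5,2): L (sole option (3,2)(W) is W)
(5,3): L (sole option (3,3)(W) is W)
(5,8): L (options (3,8)(W), (5,4)(W) are all W)
(6,4): L (options (4,4)(W), (6,0)(W) are all W)
(6,5): L (options (4,5)(W), (6,1)(W) are all W)
(6,6): L (options (4,6)(W), (6,2)(W) are all W)
(6,7): L (options (4,7)(W), (6,3)(W) are all W)
Every other cell has at least one move into one of the L cells above, so it is W.
L cells per row: a=0: 5, a=1: 5, a=2: 4, a=3: 4, a=4: 5, a=5: 5, a=6: 4; total 32.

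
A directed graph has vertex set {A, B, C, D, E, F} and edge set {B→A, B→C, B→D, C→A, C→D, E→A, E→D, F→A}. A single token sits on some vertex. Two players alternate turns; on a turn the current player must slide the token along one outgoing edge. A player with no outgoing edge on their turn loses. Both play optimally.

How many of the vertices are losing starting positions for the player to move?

2

Compute win/loss labels from the base case upward. A position with no move is L. Any other position is W if it can reach an L in one move, else L.
Every edge goes from a vertex to one that appears earlier in the order A, D, C, B, E, F, so processing vertices in that order labels each vertex after all of its successors.
A: no outgoing edge → L
D: no outgoing edge → L
C: →D(L), so W
B: →D(L), so W
E: →D(L), so W
F: →A(L), so W
The L vertices are A, D; that is 2 in all.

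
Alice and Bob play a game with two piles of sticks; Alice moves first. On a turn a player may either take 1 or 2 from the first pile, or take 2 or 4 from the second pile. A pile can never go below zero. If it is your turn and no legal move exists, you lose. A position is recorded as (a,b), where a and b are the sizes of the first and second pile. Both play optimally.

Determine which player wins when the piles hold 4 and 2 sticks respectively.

Label each position W (a win for the player to move) or L (a loss). A position with no legal move is L; any other position is W exactly when some move reaches an L, and L when every move reaches a W.
No move ever increases a pile, so every position that can arise here has a ≤ 4 and b ≤ 2; it is enough to label the cells with 0 ≤ a ≤ 4 and 0 ≤ b ≤ 2.
Every move lowers a or b (never raises either), so fill the grid row by row in increasing a, and left to right within a row: each cell's successors are then already labelled.
      b=0  b=1  b=2
a=0:    L    L    W
a=1:    W    W    L
a=2:    W    W    W
a=3:    L    L    W
a=4:    W    W    L
Cells with no legal move (terminal, hence L): (0,0), (0,1).
The remaining L cells, each justified by listing all of its moves:
(1,2): →(0,2)(W), (1,0)(W) — all W, so L
(3,0): →(2,0)(W), (1,0)(W) — all W, so L
(3,1): →(2,1)(W), (1,1)(W) — all W, so L
(4,2): →(3,2)(W), (2,2)(W), (4,0)(W) — all W, so L
Every other cell has at least one move into one of the L cells above, so it is W.
The starting position (4,2) is L: whatever Alice does, the opponent receives a W position.

Bob wins.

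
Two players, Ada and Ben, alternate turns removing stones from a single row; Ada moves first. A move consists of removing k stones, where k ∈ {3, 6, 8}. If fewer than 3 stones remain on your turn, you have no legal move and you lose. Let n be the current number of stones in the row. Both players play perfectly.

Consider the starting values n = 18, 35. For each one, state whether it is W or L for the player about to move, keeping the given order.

Label each position W (a win for the player to move) or L (a loss). A position with no legal move is L; any other position is W exactly when some move reaches an L, and L when every move reaches a W.
n=0: no move → L
n=1: no move → L
n=2: no move → L
n=3: can move to 0, which is L ⇒ W
n=4: can move to 1, which is L ⇒ W
n=5: can move to 2, which is L ⇒ W
n=6: can move to 0, which is L ⇒ W
n=7: can move to 1, which is L ⇒ W
n=8: can move to 2, which is L ⇒ W
n=9: can move to 1, which is L ⇒ W
n=10: can move to 2, which is L ⇒ W
n=11: moves to 8(W), 5(W), 3(W); every one is W ⇒ L
n=12: moves to 9(W), 6(W), 4(W); every one is W ⇒ L
n=13: moves to 10(W), 7(W), 5(W); every one is W ⇒ L
n=14: can move to 11, which is L ⇒ W
n=15: can move to 12, which is L ⇒ W
n=16: can move to 13, which is L ⇒ W
n=17: can move to 11, which is L ⇒ W
n=18: can move to 12, which is L ⇒ W
n=19: can move to 13, which is L ⇒ W
n=20: can move to 12, which is L ⇒ W
n=21: can move to 13, which is L ⇒ W
n=22: moves to 19(W), 16(W), 14(W); every one is W ⇒ L
n=23: moves to 20(W), 17(W), 15(W); every one is W ⇒ L
n=24: moves to 21(W), 18(W), 16(W); every one is W ⇒ L
n=25: can move to 22, which is L ⇒ W
n=26: can move to 23, which is L ⇒ W
n=27: can move to 24, which is L ⇒ W
n=28: can move to 22, which is L ⇒ W
n=29: can move to 23, which is L ⇒ W
n=30: can move to 24, which is L ⇒ W
n=31: can move to 23, which is L ⇒ W
n=32: can move to 24, which is L ⇒ W
n=33: moves to 30(W), 27(W), 25(W); every one is W ⇒ L
n=34: moves to 31(W), 28(W), 26(W); every one is W ⇒ L
n=35: moves to 32(W), 29(W), 27(W); every one is W ⇒ L

18: W, 35: L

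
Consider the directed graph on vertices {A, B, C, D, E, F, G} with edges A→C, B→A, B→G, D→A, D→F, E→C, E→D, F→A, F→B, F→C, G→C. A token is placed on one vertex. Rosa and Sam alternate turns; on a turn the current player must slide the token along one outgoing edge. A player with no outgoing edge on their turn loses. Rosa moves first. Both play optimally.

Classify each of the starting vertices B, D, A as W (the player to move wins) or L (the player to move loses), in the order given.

B: L, D: L, A: W

Work bottom-up. With no move the player to move loses. Otherwise the position is W if at least one move leads to an L position for the opponent, and L if every move leads to a W.
Every edge goes from a vertex to one that appears earlier in the order C, A, G, B, F, D, E, so processing vertices in that order labels each vertex after all of its successors.
C: no outgoing edge → L
A: W (go to C, an L position)
G: W (go to C, an L position)
B: L (options G(W), A(W) are all W)
F: W (go to B, an L position)
D: L (options F(W), A(W) are all W)
E: W (go to D, an L position)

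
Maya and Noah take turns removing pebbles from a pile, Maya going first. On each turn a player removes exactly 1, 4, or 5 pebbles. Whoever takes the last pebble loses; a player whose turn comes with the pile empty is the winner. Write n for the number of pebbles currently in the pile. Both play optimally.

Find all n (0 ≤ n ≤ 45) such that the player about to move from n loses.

1, 3, 9, 11, 17, 19, 25, 27, 33, 35, 41, 43

Classify positions by backward induction: terminal positions (no move available) are W. From any other position, the mover wins iff some move reaches an L.
n=0: no move; the opponent has just taken the last pebble and therefore loses → W
n=1: L (sole option 0(W) is W)
n=2: W (go to 1, an L position)
n=3: L (sole option 2(W) is W)
n=4: W (go to 3, an L position)
n=5: W (go to 1, an L position)
n=6: W (go to 1, an L position)
n=7: W (go to 3, an L position)
n=8: W (go to 3, an L position)
n=9: L (options 8(W), 5(W), 4(W) are all W)
n=10: W (go to 9, an L position)
n=11: L (options 10(W), 7(W), 6(W) are all W)
n=12: W (go to 11, an L position)
n=13: W (go to 9, an L position)
n=14: W (go to 9, an L position)
n=15: W (go to 11, an L position)
n=16: W (go to 11, an L position)
n=17: L (options 16(W), 13(W), 12(W) are all W)
n=18: W (go to 17, an L position)
n=19: L (options 18(W), 15(W), 14(W) are all W)
n=20: W (go to 19, an L position)
n=21: W (go to 17, an L position)
n=22: W (go to 17, an L position)
n=23: W (go to 19, an L position)
n=24: W (go to 19, an L position)
n=25: L (options 24(W), 21(W), 20(W) are all W)
n=26: W (go to 25, an L position)
n=27: L (options 26(W), 23(W), 22(W) are all W)
n=28: W (go to 27, an L position)
n=29: W (go to 25, an L position)
n=30: W (go to 25, an L position)
n=31: W (go to 27, an L position)
n=32: W (go to 27, an L position)
n=33: L (options 32(W), 29(W), 28(W) are all W)
n=34: W (go to 33, an L position)
n=35: L (options 34(W), 31(W), 30(W) are all W)
n=36: W (go to 35, an L position)
n=37: W (go to 33, an L position)
n=38: W (go to 33, an L position)
n=39: W (go to 35, an L position)
n=40: W (go to 35, an L position)
n=41: L (options 40(W), 37(W), 36(W) are all W)
n=42: W (go to 41, an L position)
n=43: L (options 42(W), 39(W), 38(W) are all W)
n=44: W (go to 43, an L position)
n=45: W (go to 41, an L position)
The losing starting values of n are exactly the entries labelled L in this table (12 of them).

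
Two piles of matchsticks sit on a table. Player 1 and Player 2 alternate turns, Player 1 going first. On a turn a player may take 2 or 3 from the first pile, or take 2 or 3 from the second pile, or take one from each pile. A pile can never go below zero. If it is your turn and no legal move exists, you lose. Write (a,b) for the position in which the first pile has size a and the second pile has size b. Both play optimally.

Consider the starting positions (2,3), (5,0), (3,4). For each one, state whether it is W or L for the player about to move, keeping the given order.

Classify positions by backward induction: terminal positions (no move available) are L. From any other position, the mover wins iff some move reaches an L.
No move ever increases a pile, so every position that can arise here has a ≤ 5 and b ≤ 4; it is enough to label the cells with 0 ≤ a ≤ 5 and 0 ≤ b ≤ 4.
Every move lowers a or b (never raises either), so fill the grid row by row in increasing a, and left to right within a row: each cell's successors are then already labelled.
      b=0  b=1  b=2  b=3  b=4
a=0:    L    L    W    W    W
a=1:    L    W    W    W    L
a=2:    W    W    L    L    W
a=3:    W    W    L    W    W
a=4:    W    L    W    W    W
a=5:    L    L    W    W    W
Cells with no legal move (terminal, hence L): (0,0), (0,1), (1,0).
The remaining L cells, each justified by listing all of its moves:
(1,4): moves to (1,2)(W), (1,1)(W), (0,3)(W); every one is W ⇒ L
(2,2): moves to (0,2)(W), (2,0)(W), (1,1)(W); every one is W ⇒ L
(2,3): moves to (0,3)(W), (2,1)(W), (2,0)(W), (1,2)(W); every one is W ⇒ L
(3,2): moves to (1,2)(W), (0,2)(W), (3,0)(W), (2,1)(W); every one is W ⇒ L
(4,1): moves to (2,1)(W), (1,1)(W), (3,0)(W); every one is W ⇒ L
(5,0): moves to (3,0)(W), (2,0)(W); every one is W ⇒ L
(5,1): moves to (3,1)(W), (2,1)(W), (4,0)(W); every one is W ⇒ L
Every other cell has at least one move into one of the L cells above, so it is W.
(2,3): one of the L cells justified above, so L
(5,0): one of the L cells justified above, so L
(3,4): the move to (1,4) reaches an L cell, so W

(2,3): L, (5,0): L, (3,4): W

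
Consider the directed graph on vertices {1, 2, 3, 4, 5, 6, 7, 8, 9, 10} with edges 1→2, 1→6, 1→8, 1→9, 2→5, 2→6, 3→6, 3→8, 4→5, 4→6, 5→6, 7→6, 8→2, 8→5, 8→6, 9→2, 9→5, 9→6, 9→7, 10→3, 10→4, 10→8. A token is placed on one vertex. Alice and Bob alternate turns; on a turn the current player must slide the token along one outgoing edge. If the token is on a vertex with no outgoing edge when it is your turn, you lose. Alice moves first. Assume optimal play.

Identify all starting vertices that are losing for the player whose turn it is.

6, 10

Positions with no move are L. A position that does have a move is losing for the player to move precisely when every available move leads to a winning position for the opponent. Fill in the labels:
Every edge goes from a vertex to one that appears earlier in the order 6, 5, 2, 8, 7, 4, 3, 9, 1, 10, so processing vertices in that order labels each vertex after all of its successors.
6: no outgoing edge → L
5: reaches L-position 6 → W
2: reaches L-position 6 → W
8: reaches L-position 6 → W
7: reaches L-position 6 → W
4: reaches L-position 6 → W
3: reaches L-position 6 → W
9: reaches L-position 6 → W
1: reaches L-position 6 → W
10: only reaches 3(W), 4(W), 8(W), all W → L
The losing starting vertices are exactly the entries labelled L in this table (2 of them).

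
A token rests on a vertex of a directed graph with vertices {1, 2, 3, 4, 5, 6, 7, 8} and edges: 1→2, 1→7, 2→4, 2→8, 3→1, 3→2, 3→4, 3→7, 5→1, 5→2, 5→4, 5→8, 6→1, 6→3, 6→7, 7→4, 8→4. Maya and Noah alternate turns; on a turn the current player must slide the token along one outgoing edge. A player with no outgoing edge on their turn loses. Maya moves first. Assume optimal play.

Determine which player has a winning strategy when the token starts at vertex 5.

Use the standard recursion: the mover loses at a terminal position; elsewhere, the mover wins exactly when some move hands the opponent an L position.
Every edge goes from a vertex to one that appears earlier in the order 4, 8, 7, 2, 1, 3, 5, 6, so processing vertices in that order labels each vertex after all of its successors.
4: no outgoing edge → L
8: W (go to 4, an L position)
7: W (go to 4, an L position)
2: W (go to 4, an L position)
1: L (options 2(W), 7(W) are all W)
3: W (go to 1, an L position)
5: W (go to 1, an L position)
6: W (go to 1, an L position)
From 5 Maya can move to 1, reaching an L position.

Maya wins.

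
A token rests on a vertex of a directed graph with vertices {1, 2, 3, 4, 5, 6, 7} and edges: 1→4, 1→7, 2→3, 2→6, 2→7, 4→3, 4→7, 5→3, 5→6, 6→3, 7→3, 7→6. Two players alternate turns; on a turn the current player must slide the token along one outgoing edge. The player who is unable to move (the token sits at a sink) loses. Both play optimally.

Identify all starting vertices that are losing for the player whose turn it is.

1, 3

Classify positions by backward induction: terminal positions (no move available) are L. From any other position, the mover wins iff some move reaches an L.
Every edge goes from a vertex to one that appears earlier in the order 3, 6, 5, 7, 2, 4, 1, so processing vertices in that order labels each vertex after all of its successors.
3: no outgoing edge → L
6: W (go to 3, an L position)
5: W (go to 3, an L position)
7: W (go to 3, an L position)
2: W (go to 3, an L position)
4: W (go to 3, an L position)
1: L (options 4(W), 7(W) are all W)
The losing starting vertices are exactly the entries labelled L in this table (2 of them).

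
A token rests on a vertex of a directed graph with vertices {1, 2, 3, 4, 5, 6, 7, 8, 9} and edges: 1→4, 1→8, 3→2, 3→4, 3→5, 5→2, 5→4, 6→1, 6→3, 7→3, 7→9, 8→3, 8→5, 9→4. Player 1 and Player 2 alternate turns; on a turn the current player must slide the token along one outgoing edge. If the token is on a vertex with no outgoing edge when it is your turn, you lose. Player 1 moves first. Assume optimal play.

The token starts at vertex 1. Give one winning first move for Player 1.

Label each position W (a win for the player to move) or L (a loss). A position with no legal move is L; any other position is W exactly when some move reaches an L, and L when every move reaches a W.
Every edge goes from a vertex to one that appears earlier in the order 4, 2, 5, 3, 8, 9, 1, 7, 6, so processing vertices in that order labels each vertex after all of its successors.
4: no outgoing edge → L
2: no outgoing edge → L
5: reaches L-position 2 → W
3: reaches L-position 2 → W
8: only reaches 3(W), 5(W), all W → L
9: reaches L-position 4 → W
1: reaches L-position 8 → W
7: only reaches 9(W), 3(W), all W → L
6: only reaches 1(W), 3(W), all W → L
From 1, the L positions reachable in one move are: 8, 4. Any move reaching one of these is winning.

Move to 8.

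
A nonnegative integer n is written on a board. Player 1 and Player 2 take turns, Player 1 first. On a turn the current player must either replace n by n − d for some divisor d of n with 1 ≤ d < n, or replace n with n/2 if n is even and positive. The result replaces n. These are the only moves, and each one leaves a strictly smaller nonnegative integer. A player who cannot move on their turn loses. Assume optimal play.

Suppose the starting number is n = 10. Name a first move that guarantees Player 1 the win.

Move to 5.

Build the W/L table. Terminal = L. A non-terminal position is W if it has a move to some L; otherwise it is L.
n=0: no move → L
n=1: no move → L
n=2: →1(L), so W
n=3: →2(W) only, which is W, so L
n=4: →3(L), so W
n=5: →4(W) only, which is W, so L
n=6: →3(L), so W
n=7: →6(W) only, which is W, so L
n=8: →7(L), so W
n=9: →6(W), 8(W) — all W, so L
n=10: →5(L), so W
From 10, the L positions reachable in one move are: 5, 9. Any move reaching one of these is winning.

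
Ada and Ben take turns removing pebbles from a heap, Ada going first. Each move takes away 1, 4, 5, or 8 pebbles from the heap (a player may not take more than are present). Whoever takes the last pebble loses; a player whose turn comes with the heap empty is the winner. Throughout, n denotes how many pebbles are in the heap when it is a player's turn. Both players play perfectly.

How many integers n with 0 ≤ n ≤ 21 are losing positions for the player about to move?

6

Compute win/loss labels from the base case upward. A position with no move is W. Any other position is W if it can reach an L in one move, else L.
n=0: no move; the opponent has just taken the last pebble and therefore loses → W
n=1: L (sole option 0(W) is W)
n=2: W (go to 1, an L position)
n=3: L (sole option 2(W) is W)
n=4: W (go to 3, an L position)
n=5: W (go to 1, an L position)
n=6: W (go to 1, an L position)
n=7: W (go to 3, an L position)
n=8: W (go to 3, an L position)
n=9: W (go to 1, an L position)
n=10: L (options 9(W), 6(W), 5(W), 2(W) are all W)
n=11: W (go to 10, an L position)
n=12: L (options 11(W), 8(W), 7(W), 4(W) are all W)
n=13: W (go to 12, an L position)
n=14: W (go to 10, an L position)
n=15: W (go to 10, an L position)
n=16: W (go to 12, an L position)
n=17: W (go to 12, an L position)
n=18: W (go to 10, an L position)
n=19: L (options 18(W), 15(W), 14(W), 11(W) are all W)
n=20: W (go to 19, an L position)
n=21: L (options 20(W), 17(W), 16(W), 13(W) are all W)
L entries with 0 ≤ n ≤ 21: n = 1, 3, 10, 12, 19, 21; that makes 6.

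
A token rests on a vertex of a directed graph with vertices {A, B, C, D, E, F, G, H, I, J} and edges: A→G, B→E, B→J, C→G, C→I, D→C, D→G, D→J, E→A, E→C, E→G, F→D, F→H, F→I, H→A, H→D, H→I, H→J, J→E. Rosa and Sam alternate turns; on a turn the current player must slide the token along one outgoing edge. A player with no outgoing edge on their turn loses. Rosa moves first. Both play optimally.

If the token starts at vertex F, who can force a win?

Classify positions by backward induction: terminal positions (no move available) are L. From any other position, the mover wins iff some move reaches an L.
Every edge goes from a vertex to one that appears earlier in the order I, G, C, A, E, J, D, H, F, B, so processing vertices in that order labels each vertex after all of its successors.
I: no outgoing edge → L
G: no outgoing edge → L
C: W (go to G, an L position)
A: W (go to G, an L position)
E: W (go to G, an L position)
J: L (sole option E(W) is W)
D: W (go to J, an L position)
H: W (go to J, an L position)
F: W (go to I, an L position)
B: W (go to J, an L position)
The starting position F is W: Rosa should move to I, handing over an L position.

Rosa wins.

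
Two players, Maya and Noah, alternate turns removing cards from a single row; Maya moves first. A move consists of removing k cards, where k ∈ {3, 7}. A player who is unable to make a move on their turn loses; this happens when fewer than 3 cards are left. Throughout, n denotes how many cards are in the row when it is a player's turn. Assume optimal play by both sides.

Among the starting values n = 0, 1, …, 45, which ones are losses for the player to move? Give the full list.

Build the W/L table. Terminal = L. A non-terminal position is W if it has a move to some L; otherwise it is L.
n=0: no move → L
n=1: no move → L
n=2: no move → L
n=3: reaches L-position 0 → W
n=4: reaches L-position 1 → W
n=5: reaches L-position 2 → W
n=6: only reaches 3(W), which is W → L
n=7: reaches L-position 0 → W
n=8: reaches L-position 1 → W
n=9: reaches L-position 6 → W
n=10: only reaches 7(W), 3(W), all W → L
n=11: only reaches 8(W), 4(W), all W → L
n=12: only reaches 9(W), 5(W), all W → L
n=13: reaches L-position 10 → W
n=14: reaches L-position 11 → W
n=15: reaches L-position 12 → W
n=16: only reaches 13(W), 9(W), all W → L
n=17: reaches L-position 10 → W
n=18: reaches L-position 11 → W
n=19: reaches L-position 16 → W
n=20: only reaches 17(W), 13(W), all W → L
n=21: only reaches 18(W), 14(W), all W → L
n=22: only reaches 19(W), 15(W), all W → L
n=23: reaches L-position 20 → W
n=24: reaches L-position 21 → W
n=25: reaches L-position 22 → W
n=26: only reaches 23(W), 19(W), all W → L
n=27: reaches L-position 20 → W
n=28: reaches L-position 21 → W
n=29: reaches L-position 26 → W
n=30: only reaches 27(W), 23(W), all W → L
n=31: only reaches 28(W), 24(W), all W → L
n=32: only reaches 29(W), 25(W), all W → L
n=33: reaches L-position 30 → W
n=34: reaches L-position 31 → W
n=35: reaches L-position 32 → W
n=36: only reaches 33(W), 29(W), all W → L
n=37: reaches L-position 30 → W
n=38: reaches L-position 31 → W
n=39: reaches L-position 36 → W
n=40: only reaches 37(W), 33(W), all W → L
n=41: only reaches 38(W), 34(W), all W → L
n=42: only reaches 39(W), 35(W), all W → L
n=43: reaches L-position 40 → W
n=44: reaches L-position 41 → W
n=45: reaches L-position 42 → W
The losing starting values of n are exactly the entries labelled L in this table (19 of them).

0, 1, 2, 6, 10, 11, 12, 16, 20, 21, 22, 26, 30, 31, 32, 36, 40, 41, 42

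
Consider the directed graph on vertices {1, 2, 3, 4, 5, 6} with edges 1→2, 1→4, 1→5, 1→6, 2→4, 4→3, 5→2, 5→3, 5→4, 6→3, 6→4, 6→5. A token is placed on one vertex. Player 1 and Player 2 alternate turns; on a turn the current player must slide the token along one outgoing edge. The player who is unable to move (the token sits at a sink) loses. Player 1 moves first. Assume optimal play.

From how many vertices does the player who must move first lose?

Label each position W (a win for the player to move) or L (a loss). A position with no legal move is L; any other position is W exactly when some move reaches an L, and L when every move reaches a W.
Every edge goes from a vertex to one that appears earlier in the order 3, 4, 2, 5, 6, 1, so processing vertices in that order labels each vertex after all of its successors.
3: no outgoing edge → L
4: can move to 3, which is L ⇒ W
2: the only move is to 4(W), a W ⇒ L
5: can move to 2, which is L ⇒ W
6: can move to 3, which is L ⇒ W
1: can move to 2, which is L ⇒ W
The L vertices are 2, 3; that is 2 in all.

2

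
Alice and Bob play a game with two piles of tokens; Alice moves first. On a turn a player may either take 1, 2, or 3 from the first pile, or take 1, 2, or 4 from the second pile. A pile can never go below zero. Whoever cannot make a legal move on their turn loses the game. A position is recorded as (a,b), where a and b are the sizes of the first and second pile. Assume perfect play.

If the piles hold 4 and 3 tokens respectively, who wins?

Bob wins.

Use the standard recursion: the mover loses at a terminal position; elsewhere, the mover wins exactly when some move hands the opponent an L position.
No move ever increases a pile, so every position that can arise here has a ≤ 4 and b ≤ 3; it is enough to label the cells with 0 ≤ a ≤ 4 and 0 ≤ b ≤ 3.
Every move lowers a or b (never raises either), so fill the grid row by row in increasing a, and left to right within a row: each cell's successors are then already labelled.
      b=0  b=1  b=2  b=3
a=0:    L    W    W    L
a=1:    W    L    W    W
a=2:    W    W    L    W
a=3:    W    W    W    W
a=4:    L    W    W    L
Cells with no legal move (terminal, hence L): (0,0).
The remaining L cells, each justified by listing all of its moves:
(0,3): →(0,2)(W), (0,1)(W) — all W, so L
(1,1): →(0,1)(W), (1,0)(W) — all W, so L
(2,2): →(1,2)(W), (0,2)(W), (2,1)(W), (2,0)(W) — all W, so L
(4,0): →(3,0)(W), (2,0)(W), (1,0)(W) — all W, so L
(4,3): →(3,3)(W), (2,3)(W), (1,3)(W), (4,2)(W), (4,1)(W) — all W, so L
Every other cell has at least one move into one of the L cells above, so it is W.
Every move from (4,3) reaches a W position, so the mover loses.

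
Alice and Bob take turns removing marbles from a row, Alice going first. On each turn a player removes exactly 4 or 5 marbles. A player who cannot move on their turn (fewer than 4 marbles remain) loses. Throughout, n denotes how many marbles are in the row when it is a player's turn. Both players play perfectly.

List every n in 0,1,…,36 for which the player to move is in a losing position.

0, 1, 2, 3, 9, 10, 11, 12, 18, 19, 20, 21, 27, 28, 29, 30, 36

Positions with no move are L. A position that does have a move is losing for the player to move precisely when every available move leads to a winning position for the opponent. Fill in the labels:
n=0: no move → L
n=1: no move → L
n=2: no move → L
n=3: no move → L
n=4: can move to 0, which is L ⇒ W
n=5: can move to 1, which is L ⇒ W
n=6: can move to 2, which is L ⇒ W
n=7: can move to 3, which is L ⇒ W
n=8: can move to 3, which is L ⇒ W
n=9: moves to 5(W), 4(W); every one is W ⇒ L
n=10: moves to 6(W), 5(W); every one is W ⇒ L
n=11: moves to 7(W), 6(W); every one is W ⇒ L
n=12: moves to 8(W), 7(W); every one is W ⇒ L
n=13: can move to 9, which is L ⇒ W
n=14: can move to 10, which is L ⇒ W
n=15: can move to 11, which is L ⇒ W
n=16: can move to 12, which is L ⇒ W
n=17: can move to 12, which is L ⇒ W
n=18: moves to 14(W), 13(W); every one is W ⇒ L
n=19: moves to 15(W), 14(W); every one is W ⇒ L
n=20: moves to 16(W), 15(W); every one is W ⇒ L
n=21: moves to 17(W), 16(W); every one is W ⇒ L
n=22: can move to 18, which is L ⇒ W
n=23: can move to 19, which is L ⇒ W
n=24: can move to 20, which is L ⇒ W
n=25: can move to 21, which is L ⇒ W
n=26: can move to 21, which is L ⇒ W
n=27: moves to 23(W), 22(W); every one is W ⇒ L
n=28: moves to 24(W), 23(W); every one is W ⇒ L
n=29: moves to 25(W), 24(W); every one is W ⇒ L
n=30: moves to 26(W), 25(W); every one is W ⇒ L
n=31: can move to 27, which is L ⇒ W
n=32: can move to 28, which is L ⇒ W
n=33: can move to 29, which is L ⇒ W
n=34: can move to 30, which is L ⇒ W
n=35: can move to 30, which is L ⇒ W
n=36: moves to 32(W), 31(W); every one is W ⇒ L
Reading off the rows marked L gives the requested list; there are 17 such values of n.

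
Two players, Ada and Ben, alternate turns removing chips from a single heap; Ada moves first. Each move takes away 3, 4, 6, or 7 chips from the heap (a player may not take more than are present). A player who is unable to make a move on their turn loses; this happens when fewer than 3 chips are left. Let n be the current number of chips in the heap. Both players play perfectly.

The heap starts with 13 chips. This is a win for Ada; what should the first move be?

Remove 3, leaving 10.

Positions with no move are L. A position that does have a move is losing for the player to move precisely when every available move leads to a winning position for the opponent. Fill in the labels:
n=0: no move → L
n=1: no move → L
n=2: no move → L
n=3: W (go to 0, an L position)
n=4: W (go to 1, an L position)
n=5: W (go to 2, an L position)
n=6: W (go to 2, an L position)
n=7: W (go to 1, an L position)
n=8: W (go to 2, an L position)
n=9: W (go to 2, an L position)
n=10: L (options 7(W), 6(W), 4(W), 3(W) are all W)
n=11: L (options 8(W), 7(W), 5(W), 4(W) are all W)
n=12: L (options 9(W), 8(W), 6(W), 5(W) are all W)
n=13: W (go to 10, an L position)
From 13, the L positions reachable in one move are: 10.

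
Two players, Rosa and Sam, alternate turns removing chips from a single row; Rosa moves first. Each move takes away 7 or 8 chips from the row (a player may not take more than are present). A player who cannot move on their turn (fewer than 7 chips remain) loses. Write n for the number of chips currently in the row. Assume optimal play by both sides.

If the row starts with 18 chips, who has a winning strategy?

Sam wins.

Compute win/loss labels from the base case upward. A position with no move is L. Any other position is W if it can reach an L in one move, else L.
n=0: no move → L
n=1: no move → L
n=2: no move → L
n=3: no move → L
n=4: no move → L
n=5: no move → L
n=6: no move → L
n=7: can move to 0, which is L ⇒ W
n=8: can move to 1, which is L ⇒ W
n=9: can move to 2, which is L ⇒ W
n=10: can move to 3, which is L ⇒ W
n=11: can move to 4, which is L ⇒ W
n=12: can move to 5, which is L ⇒ W
n=13: can move to 6, which is L ⇒ W
n=14: can move to 6, which is L ⇒ W
n=15: moves to 8(W), 7(W); every one is W ⇒ L
n=16: moves to 9(W), 8(W); every one is W ⇒ L
n=17: moves to 10(W), 9(W); every one is W ⇒ L
n=18: moves to 11(W), 10(W); every one is W ⇒ L
The starting position 18 is L: whatever Rosa does, the opponent receives a W position.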